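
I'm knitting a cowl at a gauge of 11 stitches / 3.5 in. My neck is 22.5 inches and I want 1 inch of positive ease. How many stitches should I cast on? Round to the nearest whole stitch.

Finished = 22.5 + 1 = 23.5 in.
11 / 3.5 = 3.143 sts per inch.
23.50 × 3.143 = 73.86 sts.
→ 74 sts.

CO 74 sts.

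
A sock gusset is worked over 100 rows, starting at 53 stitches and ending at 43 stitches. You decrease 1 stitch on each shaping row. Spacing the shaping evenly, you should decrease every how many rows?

Stitches to remove: |43 − 53| = 10.
Shaping rows needed: 10 / 1 = 10.
100 rows / 10 = every 10 rows.

Decrease every 10th row.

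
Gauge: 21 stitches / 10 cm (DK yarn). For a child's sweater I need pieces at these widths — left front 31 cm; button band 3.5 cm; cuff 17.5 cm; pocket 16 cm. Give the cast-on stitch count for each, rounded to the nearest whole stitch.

left front 65; button band 7; cuff 37; pocket 34.

Rate = 21/10 = 2.1 sts per cm.
left front: 31 × 2.1 = 65.10 → 65.
button band: 3.5 × 2.1 = 7.35 → 7.
cuff: 17.5 × 2.1 = 36.75 → 37.
pocket: 16 × 2.1 = 33.60 → 34.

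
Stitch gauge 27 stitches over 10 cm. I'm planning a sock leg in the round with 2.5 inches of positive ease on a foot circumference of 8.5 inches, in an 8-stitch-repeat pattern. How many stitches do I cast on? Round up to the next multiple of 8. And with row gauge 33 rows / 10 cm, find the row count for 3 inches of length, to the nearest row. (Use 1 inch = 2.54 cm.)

Finished = 8.5 + 2.5 = 11 inches.
11 inches × 2.54 = 27.94 cm.
27/10 = 2.7 sts per cm; 27.94 × 2.7 = 75.44 sts.
Next multiple of 8 → 80.
3 inches = 7.62 cm; × 3.3 = 25.15 → 25 rows.

Cast on 80 stitches; work 25 rows.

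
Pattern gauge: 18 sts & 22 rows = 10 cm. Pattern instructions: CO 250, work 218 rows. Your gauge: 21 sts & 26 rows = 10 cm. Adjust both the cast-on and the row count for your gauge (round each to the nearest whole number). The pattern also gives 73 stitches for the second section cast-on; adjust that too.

Stitches: 250 × 21/18 = 291.67 → 292.
Rows: 218 × 26/22 = 257.64 → 258.
second section cast-on: 73 × 21/18 = 85.17 → 85.

Cast on 292 stitches; work 258 rows; second section cast-on 85 stitches.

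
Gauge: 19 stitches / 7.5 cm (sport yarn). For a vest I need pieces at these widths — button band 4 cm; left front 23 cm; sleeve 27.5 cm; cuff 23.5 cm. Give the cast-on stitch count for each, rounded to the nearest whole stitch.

button band 10; left front 58; sleeve 70; cuff 60.

Rate = 19/7.5 = 2.533 sts per cm.
button band: 4 × 2.533 = 10.13 → 10.
left front: 23 × 2.533 = 58.27 → 58.
sleeve: 27.5 × 2.533 = 69.67 → 70.
cuff: 23.5 × 2.533 = 59.53 → 60.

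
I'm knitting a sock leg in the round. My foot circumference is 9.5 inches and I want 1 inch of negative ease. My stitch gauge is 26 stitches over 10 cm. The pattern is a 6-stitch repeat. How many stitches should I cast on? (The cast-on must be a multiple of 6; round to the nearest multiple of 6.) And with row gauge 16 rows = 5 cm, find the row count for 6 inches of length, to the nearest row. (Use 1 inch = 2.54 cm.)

Cast on 54 stitches; work 49 rows.

Finished = 9.5 − 1 = 8.5 inches.
8.5 inches × 2.54 = 21.59 cm.
26/10 = 2.6 sts per cm; 21.59 × 2.6 = 56.13 sts.
Nearest multiple of 6 → 54.
6 inches = 15.24 cm; × 3.2 = 48.77 → 49 rows.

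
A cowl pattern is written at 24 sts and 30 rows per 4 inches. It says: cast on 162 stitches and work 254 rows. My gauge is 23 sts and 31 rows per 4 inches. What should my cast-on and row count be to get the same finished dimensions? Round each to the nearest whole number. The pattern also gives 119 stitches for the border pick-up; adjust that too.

Cast on 155 stitches; work 262 rows; border pick-up 114 stitches.

Stitches: 162 × 23/24 = 155.25 → 155.
Rows: 254 × 31/30 = 262.47 → 262.
border pick-up: 119 × 23/24 = 114.04 → 114.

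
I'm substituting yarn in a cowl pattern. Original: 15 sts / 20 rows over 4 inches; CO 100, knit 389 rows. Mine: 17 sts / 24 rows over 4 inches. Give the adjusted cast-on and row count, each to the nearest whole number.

Stitches: 100 × 17/15 = 113.33 → 113.
Rows: 389 × 24/20 = 466.80 → 467.

Cast on 113 stitches; work 467 rows.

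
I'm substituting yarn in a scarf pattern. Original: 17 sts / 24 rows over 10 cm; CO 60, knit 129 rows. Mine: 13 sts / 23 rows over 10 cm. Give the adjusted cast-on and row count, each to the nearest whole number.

Stitches: 60 × 13/17 = 45.88 → 46.
Rows: 129 × 23/24 = 123.62 → 124.

Cast on 46 stitches; work 124 rows.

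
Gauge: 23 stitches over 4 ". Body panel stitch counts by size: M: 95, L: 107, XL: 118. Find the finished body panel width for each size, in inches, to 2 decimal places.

M 16.52 inches; L 18.61 inches; XL 20.52 inches.

23/4 = 5.75 sts per in.
M: 95 / 5.75 = 16.522 → 16.52 in.
L: 107 / 5.75 = 18.609 → 18.61 in.
XL: 118 / 5.75 = 20.522 → 20.52 in.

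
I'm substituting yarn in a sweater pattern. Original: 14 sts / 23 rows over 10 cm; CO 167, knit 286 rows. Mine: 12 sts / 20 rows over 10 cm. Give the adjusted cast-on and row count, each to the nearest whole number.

Cast on 143 stitches; work 249 rows.

Stitches: 167 × 12/14 = 143.14 → 143.
Rows: 286 × 20/23 = 248.70 → 249.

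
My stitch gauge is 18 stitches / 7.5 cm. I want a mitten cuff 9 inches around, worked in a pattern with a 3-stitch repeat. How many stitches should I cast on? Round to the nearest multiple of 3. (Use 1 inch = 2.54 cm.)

CO 54 sts.

9 in = 9 × 2.54 = 22.86 cm.
18 / 7.5 = 2.4 sts/cm.
22.86 × 2.4 = 54.86 sts.
→ 54.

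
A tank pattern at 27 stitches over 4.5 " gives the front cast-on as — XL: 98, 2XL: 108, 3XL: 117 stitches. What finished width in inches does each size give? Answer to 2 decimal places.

XL 16.33 inches; 2XL 18.00 inches; 3XL 19.50 inches.

27/4.5 = 6 sts per in.
XL: 98 / 6 = 16.333 → 16.33 in.
2XL: 108 / 6 = 18.000 → 18.00 in.
3XL: 117 / 6 = 19.500 → 19.50 in.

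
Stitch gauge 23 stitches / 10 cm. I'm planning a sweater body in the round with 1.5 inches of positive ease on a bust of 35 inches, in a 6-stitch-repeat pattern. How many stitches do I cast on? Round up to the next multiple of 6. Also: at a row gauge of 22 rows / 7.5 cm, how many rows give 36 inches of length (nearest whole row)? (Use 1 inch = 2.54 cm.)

Cast on 216 stitches; work 268 rows.

Finished = 35 + 1.5 = 36.5 inches.
36.5 inches × 2.54 = 92.71 cm.
23/10 = 2.3 sts per cm; 92.71 × 2.3 = 213.23 sts.
Next multiple of 6 → 216.
36 inches = 91.44 cm; × 2.933 = 268.22 → 268 rows.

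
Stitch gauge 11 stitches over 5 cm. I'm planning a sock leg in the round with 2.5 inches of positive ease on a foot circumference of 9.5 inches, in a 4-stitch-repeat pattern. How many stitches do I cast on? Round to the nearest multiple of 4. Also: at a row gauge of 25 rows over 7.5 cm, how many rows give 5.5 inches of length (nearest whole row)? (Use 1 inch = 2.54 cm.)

Finished = 9.5 + 2.5 = 12 inches.
12 inches × 2.54 = 30.48 cm.
11/5 = 2.2 sts per cm; 30.48 × 2.2 = 67.06 sts.
Nearest multiple of 4 → 68.
5.5 inches = 13.97 cm; × 3.333 = 46.57 → 47 rows.

Cast on 68 stitches; work 47 rows.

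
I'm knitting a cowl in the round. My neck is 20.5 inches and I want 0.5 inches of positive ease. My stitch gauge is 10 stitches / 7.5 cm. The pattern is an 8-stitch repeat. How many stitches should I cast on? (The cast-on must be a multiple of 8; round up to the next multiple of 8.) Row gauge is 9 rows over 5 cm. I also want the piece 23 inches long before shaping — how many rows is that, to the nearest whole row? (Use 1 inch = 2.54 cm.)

Cast on 72 stitches; work 105 rows.

Finished = 20.5 + 0.5 = 21 inches.
21 inches × 2.54 = 53.34 cm.
10/7.5 = 1.333 sts per cm; 53.34 × 1.333 = 71.12 sts.
Next multiple of 8 → 72.
23 inches = 58.42 cm; × 1.8 = 105.16 → 105 rows.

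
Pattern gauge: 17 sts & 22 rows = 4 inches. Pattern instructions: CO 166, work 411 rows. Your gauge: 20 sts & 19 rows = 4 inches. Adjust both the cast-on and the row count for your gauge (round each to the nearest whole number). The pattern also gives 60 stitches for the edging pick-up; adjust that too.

Cast on 195 stitches; work 355 rows; edging pick-up 71 stitches.

Stitches: 166 × 20/17 = 195.29 → 195.
Rows: 411 × 19/22 = 354.95 → 355.
edging pick-up: 60 × 20/17 = 70.59 → 71.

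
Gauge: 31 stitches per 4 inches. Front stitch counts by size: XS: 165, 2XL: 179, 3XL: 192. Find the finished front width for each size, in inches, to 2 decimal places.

XS 21.29 inches; 2XL 23.10 inches; 3XL 24.77 inches.

31/4 = 7.75 sts per in.
XS: 165 / 7.75 = 21.290 → 21.29 in.
2XL: 179 / 7.75 = 23.097 → 23.10 in.
3XL: 192 / 7.75 = 24.774 → 24.77 in.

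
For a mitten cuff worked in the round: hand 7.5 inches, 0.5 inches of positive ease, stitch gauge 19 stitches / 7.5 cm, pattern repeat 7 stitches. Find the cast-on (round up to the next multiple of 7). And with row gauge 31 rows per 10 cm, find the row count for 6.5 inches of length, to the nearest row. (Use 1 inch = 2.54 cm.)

Cast on 56 stitches; work 51 rows.

Finished = 7.5 + 0.5 = 8 inches.
8 inches × 2.54 = 20.32 cm.
19/7.5 = 2.533 sts per cm; 20.32 × 2.533 = 51.48 sts.
Next multiple of 7 → 56.
6.5 inches = 16.51 cm; × 3.1 = 51.18 → 51 rows.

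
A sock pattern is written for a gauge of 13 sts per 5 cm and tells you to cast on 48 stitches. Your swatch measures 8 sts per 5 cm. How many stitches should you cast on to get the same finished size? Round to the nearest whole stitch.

Scale factor = 8 / 13 = 0.615.
48 × 8 / 13 = 29.54 sts.
→ 30 sts.

Cast on 30 stitches.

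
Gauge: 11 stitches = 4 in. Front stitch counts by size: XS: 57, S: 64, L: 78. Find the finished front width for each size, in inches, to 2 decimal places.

XS 20.73 inches; S 23.27 inches; L 28.36 inches.

11/4 = 2.75 sts per in.
XS: 57 / 2.75 = 20.727 → 20.73 in.
S: 64 / 2.75 = 23.273 → 23.27 in.
L: 78 / 2.75 = 28.364 → 28.36 in.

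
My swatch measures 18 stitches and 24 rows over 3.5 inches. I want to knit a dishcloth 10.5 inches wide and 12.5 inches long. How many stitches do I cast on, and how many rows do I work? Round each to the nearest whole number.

Cast on 54 stitches and work 86 rows.

Stitch gauge = 18/3.5 = 5.143 sts/in; 10.5 × 5.143 = 54.00 → 54 sts.
Row gauge = 24/3.5 = 6.857 rows/in; 12.5 × 6.857 = 85.71 → 86 rows.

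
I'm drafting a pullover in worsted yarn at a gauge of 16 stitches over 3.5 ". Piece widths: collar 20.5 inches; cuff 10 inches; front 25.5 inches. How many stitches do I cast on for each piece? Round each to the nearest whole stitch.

Rate = 16/3.5 = 4.571 sts per in.
collar: 20.5 × 4.571 = 93.71 → 94.
cuff: 10 × 4.571 = 45.71 → 46.
front: 25.5 × 4.571 = 116.57 → 117.

collar 94; cuff 46; front 117.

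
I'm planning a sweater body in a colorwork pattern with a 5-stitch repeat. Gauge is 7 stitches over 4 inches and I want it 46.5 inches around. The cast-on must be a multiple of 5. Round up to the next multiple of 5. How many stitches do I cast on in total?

7 / 4 = 1.75 sts per inch.
46.5 × 1.75 = 81.38 sts.
Next multiple of 5: 85.

85 stitches.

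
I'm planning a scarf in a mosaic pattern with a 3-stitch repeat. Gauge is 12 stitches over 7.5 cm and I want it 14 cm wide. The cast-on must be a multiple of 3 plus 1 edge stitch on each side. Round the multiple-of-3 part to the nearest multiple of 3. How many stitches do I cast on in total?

CO 23 sts.

12 / 7.5 = 1.6 sts per cm.
14 × 1.6 = 22.40 sts.
Less 2 edge sts → 20.40 for the repeat.
Nearest multiple of 3: 21.
Add back 2 edge sts → 23.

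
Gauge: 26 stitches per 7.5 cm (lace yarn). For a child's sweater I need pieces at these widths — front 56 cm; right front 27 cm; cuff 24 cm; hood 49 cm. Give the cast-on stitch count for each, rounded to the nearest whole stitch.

front 194; right front 94; cuff 83; hood 170.

Rate = 26/7.5 = 3.467 sts per cm.
front: 56 × 3.467 = 194.13 → 194.
right front: 27 × 3.467 = 93.60 → 94.
cuff: 24 × 3.467 = 83.20 → 83.
hood: 49 × 3.467 = 169.87 → 170.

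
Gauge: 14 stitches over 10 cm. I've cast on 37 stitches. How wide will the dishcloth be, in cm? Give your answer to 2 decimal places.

26.43 cm.

14 stitches / 10 cm = 1.4 stitches per cm.
37 / 1.4 = 26.429 cm.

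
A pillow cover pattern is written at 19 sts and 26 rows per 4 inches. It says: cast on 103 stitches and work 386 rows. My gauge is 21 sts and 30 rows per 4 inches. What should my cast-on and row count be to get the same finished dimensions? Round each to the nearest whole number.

Stitches: 103 × 21/19 = 113.84 → 114.
Rows: 386 × 30/26 = 445.38 → 445.

Cast on 114 stitches; work 445 rows.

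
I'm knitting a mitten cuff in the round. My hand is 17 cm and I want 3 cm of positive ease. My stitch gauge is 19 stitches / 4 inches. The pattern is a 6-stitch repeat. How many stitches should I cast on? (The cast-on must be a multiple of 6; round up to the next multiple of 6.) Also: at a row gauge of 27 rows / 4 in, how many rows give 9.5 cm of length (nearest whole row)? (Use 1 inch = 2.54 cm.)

Finished = 17 + 3 = 20 cm.
20 cm × 1/2.54 = 7.87 inches.
19/4 = 4.75 sts per in; 7.87 × 4.75 = 37.40 sts.
Next multiple of 6 → 42.
9.5 cm = 3.74 inches; × 6.75 = 25.25 → 25 rows.

Cast on 42 stitches; work 25 rows.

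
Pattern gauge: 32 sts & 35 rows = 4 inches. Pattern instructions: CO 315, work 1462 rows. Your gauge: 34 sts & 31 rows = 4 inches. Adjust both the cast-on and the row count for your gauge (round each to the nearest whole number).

Cast on 335 stitches; work 1295 rows.

Stitches: 315 × 34/32 = 334.69 → 335.
Rows: 1462 × 31/35 = 1294.91 → 1295.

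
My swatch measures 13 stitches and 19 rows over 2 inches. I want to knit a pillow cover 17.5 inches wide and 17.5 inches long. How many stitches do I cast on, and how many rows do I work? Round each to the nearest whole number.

Cast on 114 stitches and work 166 rows.

Stitch gauge = 13/2 = 6.5 sts/in; 17.5 × 6.5 = 113.75 → 114 sts.
Row gauge = 19/2 = 9.5 rows/in; 17.5 × 9.5 = 166.25 → 166 rows.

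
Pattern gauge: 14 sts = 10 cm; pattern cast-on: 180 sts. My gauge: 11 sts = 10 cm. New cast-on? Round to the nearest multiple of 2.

142 stitches.

Scale factor = 11 / 14 = 0.786.
180 × 11 / 14 = 141.43 sts.
→ 142 sts.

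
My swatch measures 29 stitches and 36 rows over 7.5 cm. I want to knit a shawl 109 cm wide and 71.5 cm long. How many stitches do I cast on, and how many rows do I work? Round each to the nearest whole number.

Stitch gauge = 29/7.5 = 3.867 sts/cm; 109 × 3.867 = 421.47 → 421 sts.
Row gauge = 36/7.5 = 4.8 rows/cm; 71.5 × 4.8 = 343.20 → 343 rows.

Cast on 421 stitches and work 343 rows.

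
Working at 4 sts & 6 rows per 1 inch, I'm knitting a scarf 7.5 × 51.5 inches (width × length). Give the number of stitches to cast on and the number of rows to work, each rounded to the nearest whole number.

Stitch gauge = 4/1 = 4 sts/in; 7.5 × 4 = 30.00 → 30 sts.
Row gauge = 6/1 = 6 rows/in; 51.5 × 6 = 309.00 → 309 rows.

Cast on 30 stitches and work 309 rows.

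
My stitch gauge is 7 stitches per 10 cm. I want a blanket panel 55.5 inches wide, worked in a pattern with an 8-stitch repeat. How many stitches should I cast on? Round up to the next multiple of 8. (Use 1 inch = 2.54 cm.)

104 stitches.

55.5 in = 55.5 × 2.54 = 140.97 cm.
7 / 10 = 0.7 sts/cm.
140.97 × 0.7 = 98.68 sts.
→ 104.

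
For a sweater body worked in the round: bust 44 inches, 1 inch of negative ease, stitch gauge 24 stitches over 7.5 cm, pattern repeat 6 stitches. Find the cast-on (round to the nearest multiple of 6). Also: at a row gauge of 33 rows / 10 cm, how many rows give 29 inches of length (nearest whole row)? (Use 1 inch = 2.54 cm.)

Finished = 44 − 1 = 43 inches.
43 inches × 2.54 = 109.22 cm.
24/7.5 = 3.2 sts per cm; 109.22 × 3.2 = 349.50 sts.
Nearest multiple of 6 → 348.
29 inches = 73.66 cm; × 3.3 = 243.08 → 243 rows.

Cast on 348 stitches; work 243 rows.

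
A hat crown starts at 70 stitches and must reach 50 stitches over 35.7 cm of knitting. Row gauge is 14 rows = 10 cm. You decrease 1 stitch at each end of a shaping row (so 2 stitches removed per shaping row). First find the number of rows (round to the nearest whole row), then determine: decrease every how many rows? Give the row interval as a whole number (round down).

Decrease every 5th row.

Rows = 35.7 × 1.4 = 50.0 → 50 rows.
Stitches to remove: 20 → 10 shaping rows (at 2 st each).
50 / 10 = 5.00 → every 5 rows.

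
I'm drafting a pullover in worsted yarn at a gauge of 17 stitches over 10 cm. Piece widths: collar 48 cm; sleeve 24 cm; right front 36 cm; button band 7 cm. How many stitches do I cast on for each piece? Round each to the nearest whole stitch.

Rate = 17/10 = 1.7 sts per cm.
collar: 48 × 1.7 = 81.60 → 82.
sleeve: 24 × 1.7 = 40.80 → 41.
right front: 36 × 1.7 = 61.20 → 61.
button band: 7 × 1.7 = 11.90 → 12.

collar 82; sleeve 41; right front 61; button band 12.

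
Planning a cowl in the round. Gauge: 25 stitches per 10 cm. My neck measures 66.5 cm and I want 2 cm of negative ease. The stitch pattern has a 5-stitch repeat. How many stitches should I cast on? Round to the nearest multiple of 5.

Finished = 66.5 − 2 = 64.5 cm.
25 / 10 = 2.5 sts/cm.
64.5 × 2.5 = 161.25 sts.
Nearest multiple of 5: 160.

Cast on 160 stitches.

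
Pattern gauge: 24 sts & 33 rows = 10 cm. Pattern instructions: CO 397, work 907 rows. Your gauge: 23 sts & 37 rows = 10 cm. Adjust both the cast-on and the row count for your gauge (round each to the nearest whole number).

Cast on 380 stitches; work 1017 rows.

Stitches: 397 × 23/24 = 380.46 → 380.
Rows: 907 × 37/33 = 1016.94 → 1017.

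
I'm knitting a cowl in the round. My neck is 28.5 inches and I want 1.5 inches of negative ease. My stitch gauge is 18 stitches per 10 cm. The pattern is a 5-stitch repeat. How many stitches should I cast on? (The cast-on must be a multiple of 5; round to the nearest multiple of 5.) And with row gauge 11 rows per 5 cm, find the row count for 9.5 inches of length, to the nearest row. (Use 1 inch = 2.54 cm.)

Cast on 125 stitches; work 53 rows.

Finished = 28.5 − 1.5 = 27 inches.
27 inches × 2.54 = 68.58 cm.
18/10 = 1.8 sts per cm; 68.58 × 1.8 = 123.44 sts.
Nearest multiple of 5 → 125.
9.5 inches = 24.13 cm; × 2.2 = 53.09 → 53 rows.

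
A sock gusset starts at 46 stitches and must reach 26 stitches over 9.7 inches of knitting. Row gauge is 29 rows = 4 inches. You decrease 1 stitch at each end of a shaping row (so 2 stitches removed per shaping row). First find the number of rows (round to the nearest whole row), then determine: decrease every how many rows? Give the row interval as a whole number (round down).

Decrease every 7th row.

Rows = 9.7 × 7.25 = 70.3 → 70 rows.
Stitches to remove: 20 → 10 shaping rows (at 2 st each).
70 / 10 = 7.00 → every 7 rows.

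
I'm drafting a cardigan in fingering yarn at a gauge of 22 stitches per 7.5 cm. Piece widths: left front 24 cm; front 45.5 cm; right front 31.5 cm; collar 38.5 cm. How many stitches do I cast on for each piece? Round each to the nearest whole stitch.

Rate = 22/7.5 = 2.933 sts per cm.
left front: 24 × 2.933 = 70.40 → 70.
front: 45.5 × 2.933 = 133.47 → 133.
right front: 31.5 × 2.933 = 92.40 → 92.
collar: 38.5 × 2.933 = 112.93 → 113.

left front 70; front 133; right front 92; collar 113.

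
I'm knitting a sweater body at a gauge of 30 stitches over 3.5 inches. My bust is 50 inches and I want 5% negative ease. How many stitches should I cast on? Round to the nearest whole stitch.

CO 407 sts.

Finished = 50 × 0.95 = 47.50 in.
30 / 3.5 = 8.571 sts per inch.
47.50 × 8.571 = 407.14 sts.
→ 407 sts.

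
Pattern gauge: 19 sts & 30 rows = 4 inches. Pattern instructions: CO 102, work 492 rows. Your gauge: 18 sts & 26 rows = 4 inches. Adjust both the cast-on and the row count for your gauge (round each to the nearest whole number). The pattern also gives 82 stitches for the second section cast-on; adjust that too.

Stitches: 102 × 18/19 = 96.63 → 97.
Rows: 492 × 26/30 = 426.40 → 426.
second section cast-on: 82 × 18/19 = 77.68 → 78.

Cast on 97 stitches; work 426 rows; second section cast-on 78 stitches.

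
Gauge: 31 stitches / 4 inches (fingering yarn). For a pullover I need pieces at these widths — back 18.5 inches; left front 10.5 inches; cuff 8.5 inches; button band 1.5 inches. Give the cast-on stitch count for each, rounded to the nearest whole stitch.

Rate = 31/4 = 7.75 sts per in.
back: 18.5 × 7.75 = 143.38 → 143.
left front: 10.5 × 7.75 = 81.38 → 81.
cuff: 8.5 × 7.75 = 65.88 → 66.
button band: 1.5 × 7.75 = 11.62 → 12.

back 143; left front 81; cuff 66; button band 12.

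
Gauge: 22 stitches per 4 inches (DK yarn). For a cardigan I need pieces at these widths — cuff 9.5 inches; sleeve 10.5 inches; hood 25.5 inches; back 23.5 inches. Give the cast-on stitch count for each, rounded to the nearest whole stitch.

Rate = 22/4 = 5.5 sts per in.
cuff: 9.5 × 5.5 = 52.25 → 52.
sleeve: 10.5 × 5.5 = 57.75 → 58.
hood: 25.5 × 5.5 = 140.25 → 140.
back: 23.5 × 5.5 = 129.25 → 129.

cuff 52; sleeve 58; hood 140; back 129.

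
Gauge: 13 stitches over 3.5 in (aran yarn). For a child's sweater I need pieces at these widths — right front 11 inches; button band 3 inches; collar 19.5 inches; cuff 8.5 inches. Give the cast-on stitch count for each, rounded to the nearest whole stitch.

Rate = 13/3.5 = 3.714 sts per in.
right front: 11 × 3.714 = 40.86 → 41.
button band: 3 × 3.714 = 11.14 → 11.
collar: 19.5 × 3.714 = 72.43 → 72.
cuff: 8.5 × 3.714 = 31.57 → 32.

right front 41; button band 11; collar 72; cuff 32.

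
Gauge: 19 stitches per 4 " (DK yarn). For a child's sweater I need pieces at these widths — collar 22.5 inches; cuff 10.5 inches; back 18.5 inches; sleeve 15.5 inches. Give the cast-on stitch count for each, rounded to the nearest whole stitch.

Rate = 19/4 = 4.75 sts per in.
collar: 22.5 × 4.75 = 106.88 → 107.
cuff: 10.5 × 4.75 = 49.88 → 50.
back: 18.5 × 4.75 = 87.88 → 88.
sleeve: 15.5 × 4.75 = 73.62 → 74.

collar 107; cuff 50; back 88; sleeve 74.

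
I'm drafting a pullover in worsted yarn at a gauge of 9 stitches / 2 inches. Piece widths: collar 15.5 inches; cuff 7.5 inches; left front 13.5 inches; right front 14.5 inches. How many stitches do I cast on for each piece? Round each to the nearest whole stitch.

Rate = 9/2 = 4.5 sts per in.
collar: 15.5 × 4.5 = 69.75 → 70.
cuff: 7.5 × 4.5 = 33.75 → 34.
left front: 13.5 × 4.5 = 60.75 → 61.
right front: 14.5 × 4.5 = 65.25 → 65.

collar 70; cuff 34; left front 61; right front 65.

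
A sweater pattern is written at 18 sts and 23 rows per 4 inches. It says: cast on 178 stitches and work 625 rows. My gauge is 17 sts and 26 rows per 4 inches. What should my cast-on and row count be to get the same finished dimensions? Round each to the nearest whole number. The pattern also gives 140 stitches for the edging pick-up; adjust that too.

Stitches: 178 × 17/18 = 168.11 → 168.
Rows: 625 × 26/23 = 706.52 → 707.
edging pick-up: 140 × 17/18 = 132.22 → 132.

Cast on 168 stitches; work 707 rows; edging pick-up 132 stitches.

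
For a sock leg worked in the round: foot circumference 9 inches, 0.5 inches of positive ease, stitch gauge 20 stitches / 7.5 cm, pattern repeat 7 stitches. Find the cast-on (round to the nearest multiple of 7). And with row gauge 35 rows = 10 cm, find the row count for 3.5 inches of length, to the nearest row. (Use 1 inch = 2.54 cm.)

Finished = 9 + 0.5 = 9.5 inches.
9.5 inches × 2.54 = 24.13 cm.
20/7.5 = 2.667 sts per cm; 24.13 × 2.667 = 64.35 sts.
Nearest multiple of 7 → 63.
3.5 inches = 8.89 cm; × 3.5 = 31.11 → 31 rows.

Cast on 63 stitches; work 31 rows.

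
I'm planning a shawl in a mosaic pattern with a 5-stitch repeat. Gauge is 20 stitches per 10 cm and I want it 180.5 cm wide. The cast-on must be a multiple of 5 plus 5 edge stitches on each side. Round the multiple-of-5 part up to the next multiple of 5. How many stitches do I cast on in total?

20 / 10 = 2 sts per cm.
180.5 × 2 = 361.00 sts.
Less 10 edge sts → 351.00 for the repeat.
Next multiple of 5: 355.
Add back 10 edge sts → 365.

365 stitches.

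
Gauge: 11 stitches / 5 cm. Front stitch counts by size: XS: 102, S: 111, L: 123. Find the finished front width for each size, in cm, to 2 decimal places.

XS 46.36 cm; S 50.45 cm; L 55.91 cm.

11/5 = 2.2 sts per cm.
XS: 102 / 2.2 = 46.364 → 46.36 cm.
S: 111 / 2.2 = 50.455 → 50.45 cm.
L: 123 / 2.2 = 55.909 → 55.91 cm.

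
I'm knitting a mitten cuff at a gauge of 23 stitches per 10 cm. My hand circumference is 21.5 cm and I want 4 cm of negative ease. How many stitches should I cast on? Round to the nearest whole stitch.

CO 40 sts.

Finished = 21.5 − 4 = 17.5 cm.
23 / 10 = 2.3 sts per cm.
17.50 × 2.3 = 40.25 sts.
→ 40 sts.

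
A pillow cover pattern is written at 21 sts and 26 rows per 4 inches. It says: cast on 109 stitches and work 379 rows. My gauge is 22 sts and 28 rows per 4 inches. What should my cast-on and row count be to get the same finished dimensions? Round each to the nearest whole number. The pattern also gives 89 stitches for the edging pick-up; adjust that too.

Cast on 114 stitches; work 408 rows; edging pick-up 93 stitches.

Stitches: 109 × 22/21 = 114.19 → 114.
Rows: 379 × 28/26 = 408.15 → 408.
edging pick-up: 89 × 22/21 = 93.24 → 93.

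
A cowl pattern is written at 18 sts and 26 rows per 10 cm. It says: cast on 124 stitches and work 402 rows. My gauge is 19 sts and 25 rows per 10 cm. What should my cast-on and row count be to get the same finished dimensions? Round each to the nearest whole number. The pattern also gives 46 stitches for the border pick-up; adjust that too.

Stitches: 124 × 19/18 = 130.89 → 131.
Rows: 402 × 25/26 = 386.54 → 387.
border pick-up: 46 × 19/18 = 48.56 → 49.

Cast on 131 stitches; work 387 rows; border pick-up 49 stitches.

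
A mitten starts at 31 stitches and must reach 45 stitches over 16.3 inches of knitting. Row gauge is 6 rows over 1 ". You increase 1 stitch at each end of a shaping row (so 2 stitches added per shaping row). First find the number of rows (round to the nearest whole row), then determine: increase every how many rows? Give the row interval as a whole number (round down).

Rows = 16.3 × 6 = 97.8 → 98 rows.
Stitches to add: 14 → 7 shaping rows (at 2 st each).
98 / 7 = 14.00 → every 14 rows.

Increase every 14th row.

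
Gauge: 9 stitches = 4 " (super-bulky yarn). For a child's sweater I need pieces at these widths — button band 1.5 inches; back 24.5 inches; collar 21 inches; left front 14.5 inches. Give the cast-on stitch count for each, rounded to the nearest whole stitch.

button band 3; back 55; collar 47; left front 33.

Rate = 9/4 = 2.25 sts per in.
button band: 1.5 × 2.25 = 3.38 → 3.
back: 24.5 × 2.25 = 55.12 → 55.
collar: 21 × 2.25 = 47.25 → 47.
left front: 14.5 × 2.25 = 32.62 → 33.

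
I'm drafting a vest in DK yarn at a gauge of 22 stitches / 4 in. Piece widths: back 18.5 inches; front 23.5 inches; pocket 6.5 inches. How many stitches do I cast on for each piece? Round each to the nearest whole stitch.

Rate = 22/4 = 5.5 sts per in.
back: 18.5 × 5.5 = 101.75 → 102.
front: 23.5 × 5.5 = 129.25 → 129.
pocket: 6.5 × 5.5 = 35.75 → 36.

back 102; front 129; pocket 36.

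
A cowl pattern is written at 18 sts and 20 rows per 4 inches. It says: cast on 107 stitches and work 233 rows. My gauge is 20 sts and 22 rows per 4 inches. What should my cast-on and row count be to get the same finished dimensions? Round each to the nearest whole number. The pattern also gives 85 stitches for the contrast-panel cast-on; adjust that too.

Stitches: 107 × 20/18 = 118.89 → 119.
Rows: 233 × 22/20 = 256.30 → 256.
contrast-panel cast-on: 85 × 20/18 = 94.44 → 94.

Cast on 119 stitches; work 256 rows; contrast-panel cast-on 94 stitches.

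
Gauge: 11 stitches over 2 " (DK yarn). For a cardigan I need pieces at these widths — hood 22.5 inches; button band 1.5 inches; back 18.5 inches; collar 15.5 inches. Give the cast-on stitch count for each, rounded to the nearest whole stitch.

hood 124; button band 8; back 102; collar 85.

Rate = 11/2 = 5.5 sts per in.
hood: 22.5 × 5.5 = 123.75 → 124.
button band: 1.5 × 5.5 = 8.25 → 8.
back: 18.5 × 5.5 = 101.75 → 102.
collar: 15.5 × 5.5 = 85.25 → 85.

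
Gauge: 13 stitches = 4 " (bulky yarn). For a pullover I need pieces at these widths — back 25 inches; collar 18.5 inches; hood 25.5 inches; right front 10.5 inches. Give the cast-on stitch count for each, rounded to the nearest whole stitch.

back 81; collar 60; hood 83; right front 34.

Rate = 13/4 = 3.25 sts per in.
back: 25 × 3.25 = 81.25 → 81.
collar: 18.5 × 3.25 = 60.12 → 60.
hood: 25.5 × 3.25 = 82.88 → 83.
right front: 10.5 × 3.25 = 34.12 → 34.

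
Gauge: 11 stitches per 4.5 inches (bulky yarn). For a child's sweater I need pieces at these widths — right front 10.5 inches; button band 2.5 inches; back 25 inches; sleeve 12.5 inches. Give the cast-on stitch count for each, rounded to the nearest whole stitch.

right front 26; button band 6; back 61; sleeve 31.

Rate = 11/4.5 = 2.444 sts per in.
right front: 10.5 × 2.444 = 25.67 → 26.
button band: 2.5 × 2.444 = 6.11 → 6.
back: 25 × 2.444 = 61.11 → 61.
sleeve: 12.5 × 2.444 = 30.56 → 31.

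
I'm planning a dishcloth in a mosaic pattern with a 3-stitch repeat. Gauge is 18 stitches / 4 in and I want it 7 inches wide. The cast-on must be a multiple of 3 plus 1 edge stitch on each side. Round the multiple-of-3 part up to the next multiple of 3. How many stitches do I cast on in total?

Cast on 32 stitches.

18 / 4 = 4.5 sts per inch.
7 × 4.5 = 31.50 sts.
Less 2 edge sts → 29.50 for the repeat.
Next multiple of 3: 30.
Add back 2 edge sts → 32.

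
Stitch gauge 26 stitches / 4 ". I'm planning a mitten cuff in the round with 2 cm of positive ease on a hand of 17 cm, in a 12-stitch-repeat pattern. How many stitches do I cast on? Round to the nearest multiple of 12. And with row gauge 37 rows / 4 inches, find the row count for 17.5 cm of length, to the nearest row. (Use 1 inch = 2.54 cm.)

Finished = 17 + 2 = 19 cm.
19 cm × 1/2.54 = 7.48 inches.
26/4 = 6.5 sts per in; 7.48 × 6.5 = 48.62 sts.
Nearest multiple of 12 → 48.
17.5 cm = 6.89 inches; × 9.25 = 63.73 → 64 rows.

Cast on 48 stitches; work 64 rows.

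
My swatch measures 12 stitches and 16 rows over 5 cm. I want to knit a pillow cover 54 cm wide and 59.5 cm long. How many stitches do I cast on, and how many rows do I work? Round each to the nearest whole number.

Stitch gauge = 12/5 = 2.4 sts/cm; 54 × 2.4 = 129.60 → 130 sts.
Row gauge = 16/5 = 3.2 rows/cm; 59.5 × 3.2 = 190.40 → 190 rows.

Cast on 130 stitches and work 190 rows.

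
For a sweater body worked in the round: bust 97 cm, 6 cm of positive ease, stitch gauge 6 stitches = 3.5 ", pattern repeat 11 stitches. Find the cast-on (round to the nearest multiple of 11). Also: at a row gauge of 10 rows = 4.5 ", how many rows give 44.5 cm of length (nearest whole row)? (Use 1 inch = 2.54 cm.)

Cast on 66 stitches; work 39 rows.

Finished = 97 + 6 = 103 cm.
103 cm × 1/2.54 = 40.55 inches.
6/3.5 = 1.714 sts per in; 40.55 × 1.714 = 69.52 sts.
Nearest multiple of 11 → 66.
44.5 cm = 17.52 inches; × 2.222 = 38.93 → 39 rows.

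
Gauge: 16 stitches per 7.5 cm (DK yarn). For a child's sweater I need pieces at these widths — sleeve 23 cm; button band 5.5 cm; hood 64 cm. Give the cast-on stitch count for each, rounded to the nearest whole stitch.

sleeve 49; button band 12; hood 137.

Rate = 16/7.5 = 2.133 sts per cm.
sleeve: 23 × 2.133 = 49.07 → 49.
button band: 5.5 × 2.133 = 11.73 → 12.
hood: 64 × 2.133 = 136.53 → 137.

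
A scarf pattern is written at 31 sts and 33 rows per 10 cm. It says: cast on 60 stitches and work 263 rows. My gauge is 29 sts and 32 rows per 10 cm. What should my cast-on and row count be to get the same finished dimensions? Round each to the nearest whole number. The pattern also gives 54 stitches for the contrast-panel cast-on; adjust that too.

Cast on 56 stitches; work 255 rows; contrast-panel cast-on 51 stitches.

Stitches: 60 × 29/31 = 56.13 → 56.
Rows: 263 × 32/33 = 255.03 → 255.
contrast-panel cast-on: 54 × 29/31 = 50.52 → 51.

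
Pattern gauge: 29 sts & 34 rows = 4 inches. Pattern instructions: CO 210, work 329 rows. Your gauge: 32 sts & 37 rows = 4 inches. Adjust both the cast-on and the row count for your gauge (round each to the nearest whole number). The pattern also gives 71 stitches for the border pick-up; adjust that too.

Stitches: 210 × 32/29 = 231.72 → 232.
Rows: 329 × 37/34 = 358.03 → 358.
border pick-up: 71 × 32/29 = 78.34 → 78.

Cast on 232 stitches; work 358 rows; border pick-up 78 stitches.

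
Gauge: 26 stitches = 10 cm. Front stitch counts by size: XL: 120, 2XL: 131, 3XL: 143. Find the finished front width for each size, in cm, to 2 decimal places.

XL 46.15 cm; 2XL 50.38 cm; 3XL 55.00 cm.

26/10 = 2.6 sts per cm.
XL: 120 / 2.6 = 46.154 → 46.15 cm.
2XL: 131 / 2.6 = 50.385 → 50.38 cm.
3XL: 143 / 2.6 = 55.000 → 55.00 cm.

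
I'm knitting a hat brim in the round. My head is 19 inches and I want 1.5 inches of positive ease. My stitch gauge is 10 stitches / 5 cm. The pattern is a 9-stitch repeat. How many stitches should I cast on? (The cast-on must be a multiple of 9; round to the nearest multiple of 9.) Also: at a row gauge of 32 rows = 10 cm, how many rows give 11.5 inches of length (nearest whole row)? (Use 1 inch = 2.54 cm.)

Cast on 108 stitches; work 93 rows.

Finished = 19 + 1.5 = 20.5 inches.
20.5 inches × 2.54 = 52.07 cm.
10/5 = 2 sts per cm; 52.07 × 2 = 104.14 sts.
Nearest multiple of 9 → 108.
11.5 inches = 29.21 cm; × 3.2 = 93.47 → 93 rows.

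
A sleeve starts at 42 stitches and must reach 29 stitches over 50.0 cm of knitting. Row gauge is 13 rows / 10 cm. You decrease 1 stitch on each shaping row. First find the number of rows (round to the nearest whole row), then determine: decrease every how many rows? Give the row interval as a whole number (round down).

Rows = 50.0 × 1.3 = 65.0 → 65 rows.
Stitches to remove: 13 → 13 shaping rows (at 1 st each).
65 / 13 = 5.00 → every 5 rows.

Decrease every 5th row.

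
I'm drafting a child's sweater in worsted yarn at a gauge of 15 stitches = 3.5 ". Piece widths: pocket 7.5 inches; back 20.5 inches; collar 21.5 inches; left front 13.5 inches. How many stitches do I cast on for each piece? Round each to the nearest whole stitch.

pocket 32; back 88; collar 92; left front 58.

Rate = 15/3.5 = 4.286 sts per in.
pocket: 7.5 × 4.286 = 32.14 → 32.
back: 20.5 × 4.286 = 87.86 → 88.
collar: 21.5 × 4.286 = 92.14 → 92.
left front: 13.5 × 4.286 = 57.86 → 58.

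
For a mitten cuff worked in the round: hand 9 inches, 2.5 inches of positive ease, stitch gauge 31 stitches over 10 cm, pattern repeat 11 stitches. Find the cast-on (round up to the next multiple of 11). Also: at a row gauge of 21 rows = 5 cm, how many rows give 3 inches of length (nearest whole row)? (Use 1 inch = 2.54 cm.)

Cast on 99 stitches; work 32 rows.

Finished = 9 + 2.5 = 11.5 inches.
11.5 inches × 2.54 = 29.21 cm.
31/10 = 3.1 sts per cm; 29.21 × 3.1 = 90.55 sts.
Next multiple of 11 → 99.
3 inches = 7.62 cm; × 4.2 = 32.00 → 32 rows.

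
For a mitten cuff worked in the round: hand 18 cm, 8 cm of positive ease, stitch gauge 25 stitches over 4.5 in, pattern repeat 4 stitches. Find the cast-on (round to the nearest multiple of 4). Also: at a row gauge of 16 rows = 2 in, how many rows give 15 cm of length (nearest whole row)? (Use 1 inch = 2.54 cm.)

Finished = 18 + 8 = 26 cm.
26 cm × 1/2.54 = 10.24 inches.
25/4.5 = 5.556 sts per in; 10.24 × 5.556 = 56.87 sts.
Nearest multiple of 4 → 56.
15 cm = 5.91 inches; × 8 = 47.24 → 47 rows.

Cast on 56 stitches; work 47 rows.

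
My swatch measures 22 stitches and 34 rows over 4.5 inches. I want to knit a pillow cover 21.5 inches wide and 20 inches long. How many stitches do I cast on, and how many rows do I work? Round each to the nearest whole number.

Cast on 105 stitches and work 151 rows.

Stitch gauge = 22/4.5 = 4.889 sts/in; 21.5 × 4.889 = 105.11 → 105 sts.
Row gauge = 34/4.5 = 7.556 rows/in; 20 × 7.556 = 151.11 → 151 rows.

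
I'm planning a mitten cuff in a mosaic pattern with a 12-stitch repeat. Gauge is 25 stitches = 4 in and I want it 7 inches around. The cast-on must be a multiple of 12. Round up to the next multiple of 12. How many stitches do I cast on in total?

25 / 4 = 6.25 sts per inch.
7 × 6.25 = 43.75 sts.
Next multiple of 12: 48.

CO 48 sts.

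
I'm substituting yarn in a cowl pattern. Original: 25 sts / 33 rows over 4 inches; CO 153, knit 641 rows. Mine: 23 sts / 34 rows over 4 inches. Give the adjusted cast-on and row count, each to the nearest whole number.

Cast on 141 stitches; work 660 rows.

Stitches: 153 × 23/25 = 140.76 → 141.
Rows: 641 × 34/33 = 660.42 → 660.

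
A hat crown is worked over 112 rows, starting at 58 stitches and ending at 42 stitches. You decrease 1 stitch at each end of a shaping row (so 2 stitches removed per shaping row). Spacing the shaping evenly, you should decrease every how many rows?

Decrease every 14th row.

Stitches to remove: |42 − 58| = 16.
Shaping rows needed: 16 / 2 = 8.
112 rows / 8 = every 14 rows.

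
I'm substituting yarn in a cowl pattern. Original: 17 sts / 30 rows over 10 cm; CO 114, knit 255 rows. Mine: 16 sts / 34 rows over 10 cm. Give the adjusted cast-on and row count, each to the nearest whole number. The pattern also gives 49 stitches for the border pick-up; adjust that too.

Stitches: 114 × 16/17 = 107.29 → 107.
Rows: 255 × 34/30 = 289.00 → 289.
border pick-up: 49 × 16/17 = 46.12 → 46.

Cast on 107 stitches; work 289 rows; border pick-up 46 stitches.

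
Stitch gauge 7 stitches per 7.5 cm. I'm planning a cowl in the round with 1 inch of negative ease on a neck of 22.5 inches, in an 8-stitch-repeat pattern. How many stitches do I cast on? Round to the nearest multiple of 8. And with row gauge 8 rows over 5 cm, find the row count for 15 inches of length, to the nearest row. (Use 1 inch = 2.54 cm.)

Cast on 48 stitches; work 61 rows.

Finished = 22.5 − 1 = 21.5 inches.
21.5 inches × 2.54 = 54.61 cm.
7/7.5 = 0.933 sts per cm; 54.61 × 0.933 = 50.97 sts.
Nearest multiple of 8 → 48.
15 inches = 38.10 cm; × 1.6 = 60.96 → 61 rows.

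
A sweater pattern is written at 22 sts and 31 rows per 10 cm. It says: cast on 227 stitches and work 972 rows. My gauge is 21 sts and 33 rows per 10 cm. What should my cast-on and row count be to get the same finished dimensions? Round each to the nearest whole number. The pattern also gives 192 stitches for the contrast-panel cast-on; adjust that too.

Cast on 217 stitches; work 1035 rows; contrast-panel cast-on 183 stitches.

Stitches: 227 × 21/22 = 216.68 → 217.
Rows: 972 × 33/31 = 1034.71 → 1035.
contrast-panel cast-on: 192 × 21/22 = 183.27 → 183.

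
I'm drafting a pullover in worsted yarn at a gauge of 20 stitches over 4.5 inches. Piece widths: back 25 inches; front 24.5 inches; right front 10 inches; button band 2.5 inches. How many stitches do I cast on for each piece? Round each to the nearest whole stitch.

back 111; front 109; right front 44; button band 11.

Rate = 20/4.5 = 4.444 sts per in.
back: 25 × 4.444 = 111.11 → 111.
front: 24.5 × 4.444 = 108.89 → 109.
right front: 10 × 4.444 = 44.44 → 44.
button band: 2.5 × 4.444 = 11.11 → 11.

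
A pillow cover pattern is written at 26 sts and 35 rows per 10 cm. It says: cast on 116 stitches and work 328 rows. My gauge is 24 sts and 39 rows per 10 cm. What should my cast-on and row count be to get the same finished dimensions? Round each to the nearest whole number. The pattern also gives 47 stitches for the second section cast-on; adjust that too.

Cast on 107 stitches; work 365 rows; second section cast-on 43 stitches.

Stitches: 116 × 24/26 = 107.08 → 107.
Rows: 328 × 39/35 = 365.49 → 365.
second section cast-on: 47 × 24/26 = 43.38 → 43.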